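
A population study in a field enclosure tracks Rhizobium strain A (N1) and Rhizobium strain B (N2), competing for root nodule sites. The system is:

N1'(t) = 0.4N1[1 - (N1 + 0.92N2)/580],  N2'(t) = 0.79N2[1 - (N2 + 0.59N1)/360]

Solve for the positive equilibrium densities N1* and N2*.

Setting both brackets to zero gives the nullclines N1 + 0.92N2 = 580 and 0.59N1 + N2 = 360.
Substituting N2 = 360 - 0.59N1 into the first: N1(1 - 0.92·0.59) = 580 - 0.92·360.
So N1* = 249/0.457 = 544, and then N2* = 360 - 0.59·544 = 38.9.

N1* ≈ 544, N2* ≈ 38.9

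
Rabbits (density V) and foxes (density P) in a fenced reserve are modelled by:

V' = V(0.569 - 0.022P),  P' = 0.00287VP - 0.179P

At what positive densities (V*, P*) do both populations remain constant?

V* ≈ 62.4, P* ≈ 25.9

Set dP/dt = 0 with P > 0: 0.00287V - 0.179 = 0, so V* = 0.179/0.00287 = 62.4.
Set dV/dt = 0 with V > 0: 0.569 - 0.022P = 0, so P* = 0.569/0.022 = 25.9.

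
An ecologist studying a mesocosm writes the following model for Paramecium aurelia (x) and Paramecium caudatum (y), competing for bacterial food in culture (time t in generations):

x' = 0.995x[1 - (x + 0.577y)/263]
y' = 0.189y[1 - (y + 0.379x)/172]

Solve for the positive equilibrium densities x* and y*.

x* ≈ 210, y* ≈ 92.6

Setting both brackets to zero gives the nullclines x + 0.577y = 263 and 0.379x + y = 172.
Substituting y = 172 - 0.379x into the first: x(1 - 0.577·0.379) = 263 - 0.577·172.
So x* = 164/0.781 = 210, and then y* = 172 - 0.379·210 = 92.6.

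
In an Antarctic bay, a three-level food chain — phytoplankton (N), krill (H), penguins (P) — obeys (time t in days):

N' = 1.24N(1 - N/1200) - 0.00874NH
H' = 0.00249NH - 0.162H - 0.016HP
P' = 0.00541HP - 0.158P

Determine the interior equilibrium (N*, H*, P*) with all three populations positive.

N* ≈ 953, H* ≈ 29.2, P* ≈ 138

From dP/dt = 0: 0.00541H* = 0.158, so H* = 29.2.
From dN/dt = 0: 1.24(1 - N*/1200) = 0.00874·29.2, giving N* = 1200·(1 - 0.206) = 953.
From dH/dt = 0: 0.00249·953 - 0.162 = 0.016P*, so P* = 2.21/0.016 = 138.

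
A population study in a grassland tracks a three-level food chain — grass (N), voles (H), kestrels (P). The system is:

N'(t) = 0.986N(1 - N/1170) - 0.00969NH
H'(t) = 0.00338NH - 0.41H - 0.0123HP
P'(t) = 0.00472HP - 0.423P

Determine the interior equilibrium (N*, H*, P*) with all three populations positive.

N* ≈ 140, H* ≈ 89.6, P* ≈ 5.01

From dP/dt = 0: 0.00472H* = 0.423, so H* = 89.6.
From dN/dt = 0: 0.986(1 - N*/1170) = 0.00969·89.6, giving N* = 1170·(1 - 0.881) = 140.
From dH/dt = 0: 0.00338·140 - 0.41 = 0.0123P*, so P* = 0.0616/0.0123 = 5.01.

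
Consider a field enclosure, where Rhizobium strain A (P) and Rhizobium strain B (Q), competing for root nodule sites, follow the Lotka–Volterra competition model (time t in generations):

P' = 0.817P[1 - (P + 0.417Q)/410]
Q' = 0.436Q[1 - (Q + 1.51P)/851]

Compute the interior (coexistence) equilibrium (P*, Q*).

P* ≈ 149, Q* ≈ 626

Setting both brackets to zero gives the nullclines P + 0.417Q = 410 and 1.51P + Q = 851.
Substituting Q = 851 - 1.51P into the first: P(1 - 0.417·1.51) = 410 - 0.417·851.
So P* = 55.1/0.37 = 149, and then Q* = 851 - 1.51·149 = 626.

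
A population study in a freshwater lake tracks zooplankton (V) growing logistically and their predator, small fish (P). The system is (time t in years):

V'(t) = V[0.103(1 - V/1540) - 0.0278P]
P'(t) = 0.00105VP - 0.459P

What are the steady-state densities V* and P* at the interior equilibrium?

From dP/dt = 0 with P > 0: 0.00105V* = 0.459, so V* = 437.
Substitute into dV/dt = 0: 0.103(1 - 437/1540) = 0.0278P*.
The bracket is 0.716, giving P* = 0.0738/0.0278 = 2.65.

V* ≈ 437, P* ≈ 2.65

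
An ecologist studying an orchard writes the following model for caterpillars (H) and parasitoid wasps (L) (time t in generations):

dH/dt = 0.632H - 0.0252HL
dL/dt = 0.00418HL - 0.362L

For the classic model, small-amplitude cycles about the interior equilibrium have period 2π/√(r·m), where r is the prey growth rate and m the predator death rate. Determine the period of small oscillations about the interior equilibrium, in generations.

T ≈ 13.1 generations

Here r = 0.632 and m = 0.362, so r·m = 0.229.
ω = √0.229 = 0.478 per generation, hence T = 2π/ω ≈ 13.1 generations.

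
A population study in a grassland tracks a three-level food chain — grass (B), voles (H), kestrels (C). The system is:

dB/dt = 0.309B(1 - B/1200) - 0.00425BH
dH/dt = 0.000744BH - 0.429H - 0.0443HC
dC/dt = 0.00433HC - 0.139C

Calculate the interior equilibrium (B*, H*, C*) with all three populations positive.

From dC/dt = 0: 0.00433H* = 0.139, so H* = 32.1.
From dB/dt = 0: 0.309(1 - B*/1200) = 0.00425·32.1, giving B* = 1200·(1 - 0.442) = 670.
From dH/dt = 0: 0.000744·670 - 0.429 = 0.0443C*, so C* = 0.0696/0.0443 = 1.57.

B* ≈ 670, H* ≈ 32.1, C* ≈ 1.57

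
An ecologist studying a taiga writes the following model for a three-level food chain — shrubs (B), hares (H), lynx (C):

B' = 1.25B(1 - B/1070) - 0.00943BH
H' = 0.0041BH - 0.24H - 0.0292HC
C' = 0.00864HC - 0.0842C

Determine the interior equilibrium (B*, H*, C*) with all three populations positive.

B* ≈ 991, H* ≈ 9.75, C* ≈ 131

From dC/dt = 0: 0.00864H* = 0.0842, so H* = 9.75.
From dB/dt = 0: 1.25(1 - B*/1070) = 0.00943·9.75, giving B* = 1070·(1 - 0.0735) = 991.
From dH/dt = 0: 0.0041·991 - 0.24 = 0.0292C*, so C* = 3.82/0.0292 = 131.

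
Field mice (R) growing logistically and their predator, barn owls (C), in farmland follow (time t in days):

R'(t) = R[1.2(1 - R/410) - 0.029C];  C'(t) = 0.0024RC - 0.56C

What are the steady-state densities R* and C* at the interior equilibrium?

R* ≈ 233, C* ≈ 17.8

From dC/dt = 0 with C > 0: 0.0024R* = 0.56, so R* = 233.
Substitute into dR/dt = 0: 1.2(1 - 233/410) = 0.029C*.
The bracket is 0.431, giving C* = 0.517/0.029 = 17.8.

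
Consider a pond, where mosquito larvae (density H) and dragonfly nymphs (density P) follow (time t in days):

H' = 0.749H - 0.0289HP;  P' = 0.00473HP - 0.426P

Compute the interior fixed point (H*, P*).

Set dP/dt = 0 with P > 0: 0.00473H - 0.426 = 0, so H* = 0.426/0.00473 = 90.1.
Set dH/dt = 0 with H > 0: 0.749 - 0.0289P = 0, so P* = 0.749/0.0289 = 25.9.

H* ≈ 90.1, P* ≈ 25.9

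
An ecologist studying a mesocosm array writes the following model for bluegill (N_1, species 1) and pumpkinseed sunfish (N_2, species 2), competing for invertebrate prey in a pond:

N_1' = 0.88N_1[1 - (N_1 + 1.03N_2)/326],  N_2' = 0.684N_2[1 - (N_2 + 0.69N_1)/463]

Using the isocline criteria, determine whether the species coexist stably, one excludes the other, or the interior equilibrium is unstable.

species 2 excludes species 1

Compare the nullcline intercepts: K1/α12 = 326/1.03 = 317 < K2 = 463; K2/α21 = 463/0.69 = 671 > K1 = 326.
Since the inequalities point opposite ways, species 2 can invade but species 1 cannot.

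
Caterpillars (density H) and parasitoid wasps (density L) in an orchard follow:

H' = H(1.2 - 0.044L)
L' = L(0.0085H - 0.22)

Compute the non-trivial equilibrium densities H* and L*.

H* ≈ 25.9, L* ≈ 27.3

Set dL/dt = 0 with L > 0: 0.0085H - 0.22 = 0, so H* = 0.22/0.0085 = 25.9.
Set dH/dt = 0 with H > 0: 1.2 - 0.044L = 0, so L* = 1.2/0.044 = 27.3.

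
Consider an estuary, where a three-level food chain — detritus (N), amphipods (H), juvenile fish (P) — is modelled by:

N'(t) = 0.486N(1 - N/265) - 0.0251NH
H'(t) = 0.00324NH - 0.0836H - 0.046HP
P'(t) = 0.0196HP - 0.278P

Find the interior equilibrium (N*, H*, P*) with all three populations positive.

From dP/dt = 0: 0.0196H* = 0.278, so H* = 14.2.
From dN/dt = 0: 0.486(1 - N*/265) = 0.0251·14.2, giving N* = 265·(1 - 0.733) = 70.9.
From dH/dt = 0: 0.00324·70.9 - 0.0836 = 0.046P*, so P* = 0.146/0.046 = 3.17.

N* ≈ 70.9, H* ≈ 14.2, P* ≈ 3.17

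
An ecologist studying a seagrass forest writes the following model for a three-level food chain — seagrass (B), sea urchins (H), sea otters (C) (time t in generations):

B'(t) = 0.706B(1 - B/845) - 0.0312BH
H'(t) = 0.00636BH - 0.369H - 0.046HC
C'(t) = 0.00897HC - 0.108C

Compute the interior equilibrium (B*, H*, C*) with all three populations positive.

B* ≈ 395, H* ≈ 12, C* ≈ 46.6

From dC/dt = 0: 0.00897H* = 0.108, so H* = 12.
From dB/dt = 0: 0.706(1 - B*/845) = 0.0312·12, giving B* = 845·(1 - 0.532) = 395.
From dH/dt = 0: 0.00636·395 - 0.369 = 0.046C*, so C* = 2.15/0.046 = 46.6.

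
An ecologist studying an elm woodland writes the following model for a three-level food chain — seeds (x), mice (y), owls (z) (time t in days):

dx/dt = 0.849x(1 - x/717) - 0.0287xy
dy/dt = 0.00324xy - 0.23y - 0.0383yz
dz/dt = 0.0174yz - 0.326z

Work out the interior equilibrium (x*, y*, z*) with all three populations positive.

From dz/dt = 0: 0.0174y* = 0.326, so y* = 18.7.
From dx/dt = 0: 0.849(1 - x*/717) = 0.0287·18.7, giving x* = 717·(1 - 0.633) = 263.
From dy/dt = 0: 0.00324·263 - 0.23 = 0.0383z*, so z* = 0.622/0.0383 = 16.2.

x* ≈ 263, y* ≈ 18.7, z* ≈ 16.2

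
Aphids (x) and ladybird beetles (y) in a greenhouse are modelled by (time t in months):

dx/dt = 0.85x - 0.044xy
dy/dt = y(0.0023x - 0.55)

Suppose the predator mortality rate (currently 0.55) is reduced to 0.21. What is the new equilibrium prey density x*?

x* ≈ 91.3

At the interior fixed point, setting dy/dt = 0 with y > 0 fixes x* = (predator death rate)/(xy coefficient) — independent of the other coefficients.
With the change, x* = 0.21/0.0023 = 91.3; it falls from 239.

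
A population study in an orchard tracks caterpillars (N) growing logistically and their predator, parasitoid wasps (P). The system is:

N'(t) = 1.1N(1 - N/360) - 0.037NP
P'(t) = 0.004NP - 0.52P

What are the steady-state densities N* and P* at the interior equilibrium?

N* ≈ 130, P* ≈ 19

From dP/dt = 0 with P > 0: 0.004N* = 0.52, so N* = 130.
Substitute into dN/dt = 0: 1.1(1 - 130/360) = 0.037P*.
The bracket is 0.639, giving P* = 0.703/0.037 = 19.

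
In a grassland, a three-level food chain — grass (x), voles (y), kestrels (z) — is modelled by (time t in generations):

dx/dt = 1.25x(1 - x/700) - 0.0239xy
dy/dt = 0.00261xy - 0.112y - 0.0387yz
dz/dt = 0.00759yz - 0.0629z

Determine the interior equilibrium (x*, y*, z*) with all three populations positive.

From dz/dt = 0: 0.00759y* = 0.0629, so y* = 8.29.
From dx/dt = 0: 1.25(1 - x*/700) = 0.0239·8.29, giving x* = 700·(1 - 0.158) = 589.
From dy/dt = 0: 0.00261·589 - 0.112 = 0.0387z*, so z* = 1.43/0.0387 = 36.8.

x* ≈ 589, y* ≈ 8.29, z* ≈ 36.8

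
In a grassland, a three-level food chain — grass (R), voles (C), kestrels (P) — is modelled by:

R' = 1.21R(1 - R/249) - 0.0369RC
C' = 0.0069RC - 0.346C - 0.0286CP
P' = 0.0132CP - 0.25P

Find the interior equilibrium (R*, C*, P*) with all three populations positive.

R* ≈ 105, C* ≈ 18.9, P* ≈ 13.3

From dP/dt = 0: 0.0132C* = 0.25, so C* = 18.9.
From dR/dt = 0: 1.21(1 - R*/249) = 0.0369·18.9, giving R* = 249·(1 - 0.578) = 105.
From dC/dt = 0: 0.0069·105 - 0.346 = 0.0286P*, so P* = 0.38/0.0286 = 13.3.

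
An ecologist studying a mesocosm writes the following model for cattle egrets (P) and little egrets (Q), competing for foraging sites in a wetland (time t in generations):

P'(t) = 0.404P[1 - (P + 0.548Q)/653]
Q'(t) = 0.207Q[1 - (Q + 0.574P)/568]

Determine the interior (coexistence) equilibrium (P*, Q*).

Setting both brackets to zero gives the nullclines P + 0.548Q = 653 and 0.574P + Q = 568.
Substituting Q = 568 - 0.574P into the first: P(1 - 0.548·0.574) = 653 - 0.548·568.
So P* = 342/0.685 = 499, and then Q* = 568 - 0.574·499 = 282.

P* ≈ 499, Q* ≈ 282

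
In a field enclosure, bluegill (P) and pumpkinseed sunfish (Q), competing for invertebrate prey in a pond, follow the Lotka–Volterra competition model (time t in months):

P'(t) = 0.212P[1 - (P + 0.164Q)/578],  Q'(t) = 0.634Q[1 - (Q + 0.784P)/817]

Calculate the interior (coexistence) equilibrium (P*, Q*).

P* ≈ 510, Q* ≈ 418

Setting both brackets to zero gives the nullclines P + 0.164Q = 578 and 0.784P + Q = 817.
Substituting Q = 817 - 0.784P into the first: P(1 - 0.164·0.784) = 578 - 0.164·817.
So P* = 444/0.871 = 510, and then Q* = 817 - 0.784·510 = 418.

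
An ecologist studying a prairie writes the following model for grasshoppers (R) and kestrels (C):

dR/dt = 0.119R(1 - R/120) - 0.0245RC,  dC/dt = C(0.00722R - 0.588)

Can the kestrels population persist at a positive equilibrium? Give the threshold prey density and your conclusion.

The predator equation gives dC/dt > 0 only when R > 0.588/0.00722 = 81.4.
Without the predator, R → K = 120. Since 120 > 81.4, the predator can invade and persist.

Threshold R = 81.4; K > 81.4, so yes, the predator persists.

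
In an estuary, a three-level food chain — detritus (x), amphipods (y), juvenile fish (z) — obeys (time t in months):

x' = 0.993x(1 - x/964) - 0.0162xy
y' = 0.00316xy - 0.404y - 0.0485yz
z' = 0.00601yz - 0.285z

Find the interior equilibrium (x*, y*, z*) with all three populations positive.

From dz/dt = 0: 0.00601y* = 0.285, so y* = 47.4.
From dx/dt = 0: 0.993(1 - x*/964) = 0.0162·47.4, giving x* = 964·(1 - 0.774) = 218.
From dy/dt = 0: 0.00316·218 - 0.404 = 0.0485z*, so z* = 0.286/0.0485 = 5.89.

x* ≈ 218, y* ≈ 47.4, z* ≈ 5.89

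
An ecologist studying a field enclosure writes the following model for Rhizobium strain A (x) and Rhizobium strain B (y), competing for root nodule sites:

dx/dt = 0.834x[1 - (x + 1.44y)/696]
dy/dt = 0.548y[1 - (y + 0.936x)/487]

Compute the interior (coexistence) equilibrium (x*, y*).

x* ≈ 15.2, y* ≈ 473

Setting both brackets to zero gives the nullclines x + 1.44y = 696 and 0.936x + y = 487.
Substituting y = 487 - 0.936x into the first: x(1 - 1.44·0.936) = 696 - 1.44·487.
So x* = -5.28/-0.348 = 15.2, and then y* = 487 - 0.936·15.2 = 473.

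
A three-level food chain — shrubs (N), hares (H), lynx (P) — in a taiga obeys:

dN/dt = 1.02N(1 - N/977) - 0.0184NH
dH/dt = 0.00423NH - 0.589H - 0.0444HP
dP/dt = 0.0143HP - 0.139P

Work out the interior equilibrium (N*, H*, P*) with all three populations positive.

N* ≈ 806, H* ≈ 9.72, P* ≈ 63.5

From dP/dt = 0: 0.0143H* = 0.139, so H* = 9.72.
From dN/dt = 0: 1.02(1 - N*/977) = 0.0184·9.72, giving N* = 977·(1 - 0.175) = 806.
From dH/dt = 0: 0.00423·806 - 0.589 = 0.0444P*, so P* = 2.82/0.0444 = 63.5.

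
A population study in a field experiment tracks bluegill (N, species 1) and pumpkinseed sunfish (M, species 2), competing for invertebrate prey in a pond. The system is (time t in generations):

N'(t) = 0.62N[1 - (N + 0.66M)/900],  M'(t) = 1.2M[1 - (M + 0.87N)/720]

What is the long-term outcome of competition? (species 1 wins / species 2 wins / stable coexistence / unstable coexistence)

species 1 excludes species 2

Compare the nullcline intercepts: K1/α12 = 900/0.66 = 1360 > K2 = 720; K2/α21 = 720/0.87 = 828 < K1 = 900.
Since the inequalities point opposite ways, species 1 can invade but species 2 cannot.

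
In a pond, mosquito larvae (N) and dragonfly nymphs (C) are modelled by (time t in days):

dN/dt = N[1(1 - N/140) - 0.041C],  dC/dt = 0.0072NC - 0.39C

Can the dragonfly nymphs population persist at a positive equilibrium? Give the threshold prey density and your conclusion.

The predator equation gives dC/dt > 0 only when N > 0.39/0.0072 = 54.2.
Without the predator, N → K = 140. Since 140 > 54.2, the predator can invade and persist.

Threshold N = 54.2; K > 54.2, so yes, the predator persists.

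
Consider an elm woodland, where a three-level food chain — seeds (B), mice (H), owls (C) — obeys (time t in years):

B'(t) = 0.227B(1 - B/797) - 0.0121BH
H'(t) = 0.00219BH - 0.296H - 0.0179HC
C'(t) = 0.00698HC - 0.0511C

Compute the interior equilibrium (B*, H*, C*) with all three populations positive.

From dC/dt = 0: 0.00698H* = 0.0511, so H* = 7.32.
From dB/dt = 0: 0.227(1 - B*/797) = 0.0121·7.32, giving B* = 797·(1 - 0.39) = 486.
From dH/dt = 0: 0.00219·486 - 0.296 = 0.0179C*, so C* = 0.768/0.0179 = 42.9.

B* ≈ 486, H* ≈ 7.32, C* ≈ 42.9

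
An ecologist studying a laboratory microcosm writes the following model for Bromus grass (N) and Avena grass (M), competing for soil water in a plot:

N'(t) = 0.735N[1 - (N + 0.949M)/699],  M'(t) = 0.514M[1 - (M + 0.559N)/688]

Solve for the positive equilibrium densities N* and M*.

Setting both brackets to zero gives the nullclines N + 0.949M = 699 and 0.559N + M = 688.
Substituting M = 688 - 0.559N into the first: N(1 - 0.949·0.559) = 699 - 0.949·688.
So N* = 46.1/0.47 = 98.2, and then M* = 688 - 0.559·98.2 = 633.

N* ≈ 98.2, M* ≈ 633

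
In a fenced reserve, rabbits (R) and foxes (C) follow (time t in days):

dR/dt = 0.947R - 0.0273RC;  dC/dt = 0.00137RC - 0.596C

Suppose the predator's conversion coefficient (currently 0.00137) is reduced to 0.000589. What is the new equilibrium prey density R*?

R* ≈ 1010

At the interior fixed point, setting dC/dt = 0 with C > 0 fixes R* = (predator death rate)/(RC coefficient) — independent of the other coefficients.
With the change, R* = 0.596/0.000589 = 1010; it rises from 435.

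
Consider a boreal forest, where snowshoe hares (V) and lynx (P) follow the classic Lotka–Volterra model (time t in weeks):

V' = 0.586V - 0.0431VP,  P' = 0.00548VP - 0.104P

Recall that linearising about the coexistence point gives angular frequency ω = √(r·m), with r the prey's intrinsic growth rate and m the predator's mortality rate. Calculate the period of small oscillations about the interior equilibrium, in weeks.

T ≈ 25.5 weeks

Here r = 0.586 and m = 0.104, so r·m = 0.0609.
ω = √0.0609 = 0.247 per week, hence T = 2π/ω ≈ 25.5 weeks.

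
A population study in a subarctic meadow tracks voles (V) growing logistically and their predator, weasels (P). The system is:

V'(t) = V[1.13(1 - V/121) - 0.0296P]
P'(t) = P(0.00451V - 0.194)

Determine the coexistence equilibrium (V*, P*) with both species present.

From dP/dt = 0 with P > 0: 0.00451V* = 0.194, so V* = 43.
Substitute into dV/dt = 0: 1.13(1 - 43/121) = 0.0296P*.
The bracket is 0.644, giving P* = 0.728/0.0296 = 24.6.

V* ≈ 43, P* ≈ 24.6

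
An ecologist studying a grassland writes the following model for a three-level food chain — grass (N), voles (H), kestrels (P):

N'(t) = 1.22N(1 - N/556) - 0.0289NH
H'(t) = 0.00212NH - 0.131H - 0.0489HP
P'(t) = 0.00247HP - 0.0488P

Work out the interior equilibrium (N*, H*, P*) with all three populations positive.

N* ≈ 296, H* ≈ 19.8, P* ≈ 10.1

From dP/dt = 0: 0.00247H* = 0.0488, so H* = 19.8.
From dN/dt = 0: 1.22(1 - N*/556) = 0.0289·19.8, giving N* = 556·(1 - 0.468) = 296.
From dH/dt = 0: 0.00212·296 - 0.131 = 0.0489P*, so P* = 0.496/0.0489 = 10.1.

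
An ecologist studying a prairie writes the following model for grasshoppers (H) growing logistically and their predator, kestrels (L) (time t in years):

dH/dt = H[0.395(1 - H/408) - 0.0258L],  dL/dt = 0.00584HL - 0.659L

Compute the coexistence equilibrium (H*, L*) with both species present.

H* ≈ 113, L* ≈ 11.1

From dL/dt = 0 with L > 0: 0.00584H* = 0.659, so H* = 113.
Substitute into dH/dt = 0: 0.395(1 - 113/408) = 0.0258L*.
The bracket is 0.723, giving L* = 0.286/0.0258 = 11.1.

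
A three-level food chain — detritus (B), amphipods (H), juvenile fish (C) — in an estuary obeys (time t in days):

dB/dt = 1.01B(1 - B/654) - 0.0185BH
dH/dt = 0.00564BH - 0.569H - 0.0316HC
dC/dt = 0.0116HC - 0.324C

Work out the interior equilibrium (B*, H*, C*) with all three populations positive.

B* ≈ 319, H* ≈ 27.9, C* ≈ 39

From dC/dt = 0: 0.0116H* = 0.324, so H* = 27.9.
From dB/dt = 0: 1.01(1 - B*/654) = 0.0185·27.9, giving B* = 654·(1 - 0.512) = 319.
From dH/dt = 0: 0.00564·319 - 0.569 = 0.0316C*, so C* = 1.23/0.0316 = 39.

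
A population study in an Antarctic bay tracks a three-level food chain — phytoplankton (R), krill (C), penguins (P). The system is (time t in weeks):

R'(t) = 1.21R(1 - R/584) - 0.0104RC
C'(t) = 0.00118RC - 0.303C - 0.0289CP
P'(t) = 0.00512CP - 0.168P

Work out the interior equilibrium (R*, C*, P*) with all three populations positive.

R* ≈ 419, C* ≈ 32.8, P* ≈ 6.64

From dP/dt = 0: 0.00512C* = 0.168, so C* = 32.8.
From dR/dt = 0: 1.21(1 - R*/584) = 0.0104·32.8, giving R* = 584·(1 - 0.282) = 419.
From dC/dt = 0: 0.00118·419 - 0.303 = 0.0289P*, so P* = 0.192/0.0289 = 6.64.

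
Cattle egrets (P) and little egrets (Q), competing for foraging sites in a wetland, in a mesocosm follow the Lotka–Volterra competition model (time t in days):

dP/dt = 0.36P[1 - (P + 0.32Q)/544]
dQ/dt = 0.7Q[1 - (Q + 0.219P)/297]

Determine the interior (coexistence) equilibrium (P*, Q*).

P* ≈ 483, Q* ≈ 191

Setting both brackets to zero gives the nullclines P + 0.32Q = 544 and 0.219P + Q = 297.
Substituting Q = 297 - 0.219P into the first: P(1 - 0.32·0.219) = 544 - 0.32·297.
So P* = 449/0.93 = 483, and then Q* = 297 - 0.219·483 = 191.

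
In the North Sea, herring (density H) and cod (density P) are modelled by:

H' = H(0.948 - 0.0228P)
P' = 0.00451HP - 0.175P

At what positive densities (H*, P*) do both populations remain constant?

H* ≈ 38.8, P* ≈ 41.6

Set dP/dt = 0 with P > 0: 0.00451H - 0.175 = 0, so H* = 0.175/0.00451 = 38.8.
Set dH/dt = 0 with H > 0: 0.948 - 0.0228P = 0, so P* = 0.948/0.0228 = 41.6.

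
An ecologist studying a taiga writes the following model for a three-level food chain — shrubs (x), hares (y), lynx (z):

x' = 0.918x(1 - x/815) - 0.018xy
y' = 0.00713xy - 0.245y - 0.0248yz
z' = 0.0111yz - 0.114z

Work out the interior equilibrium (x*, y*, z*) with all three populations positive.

x* ≈ 651, y* ≈ 10.3, z* ≈ 177

From dz/dt = 0: 0.0111y* = 0.114, so y* = 10.3.
From dx/dt = 0: 0.918(1 - x*/815) = 0.018·10.3, giving x* = 815·(1 - 0.201) = 651.
From dy/dt = 0: 0.00713·651 - 0.245 = 0.0248z*, so z* = 4.4/0.0248 = 177.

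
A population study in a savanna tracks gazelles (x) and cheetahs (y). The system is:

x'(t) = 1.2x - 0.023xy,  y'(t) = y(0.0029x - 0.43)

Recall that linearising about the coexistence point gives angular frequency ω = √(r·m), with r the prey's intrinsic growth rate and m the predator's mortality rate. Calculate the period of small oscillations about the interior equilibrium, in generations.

T ≈ 8.75 generations

Here r = 1.2 and m = 0.43, so r·m = 0.516.
ω = √0.516 = 0.718 per generation, hence T = 2π/ω ≈ 8.75 generations.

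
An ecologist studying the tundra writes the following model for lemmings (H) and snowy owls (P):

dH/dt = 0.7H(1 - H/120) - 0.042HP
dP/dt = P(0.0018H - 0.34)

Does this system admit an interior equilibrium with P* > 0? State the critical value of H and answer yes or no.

Threshold H = 189; K < 189, so no, the predator goes extinct.

The predator equation gives dP/dt > 0 only when H > 0.34/0.0018 = 189.
Without the predator, H → K = 120. Since 120 < 189, the predator cannot invade.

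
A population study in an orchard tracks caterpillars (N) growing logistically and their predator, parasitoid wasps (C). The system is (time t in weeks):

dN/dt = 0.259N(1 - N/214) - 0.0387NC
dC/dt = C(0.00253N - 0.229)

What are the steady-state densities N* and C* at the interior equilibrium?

N* ≈ 90.5, C* ≈ 3.86

From dC/dt = 0 with C > 0: 0.00253N* = 0.229, so N* = 90.5.
Substitute into dN/dt = 0: 0.259(1 - 90.5/214) = 0.0387C*.
The bracket is 0.577, giving C* = 0.149/0.0387 = 3.86.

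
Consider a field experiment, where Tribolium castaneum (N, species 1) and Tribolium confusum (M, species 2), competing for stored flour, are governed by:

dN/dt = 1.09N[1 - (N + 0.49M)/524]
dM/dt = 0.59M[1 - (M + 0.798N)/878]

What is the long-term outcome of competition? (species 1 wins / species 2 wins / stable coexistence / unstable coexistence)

stable coexistence

Compare the nullcline intercepts: K1/α12 = 524/0.49 = 1070 > K2 = 878; K2/α21 = 878/0.798 = 1100 > K1 = 524.
Since both inequalities hold, each species can invade when rare, so the interior equilibrium is stable.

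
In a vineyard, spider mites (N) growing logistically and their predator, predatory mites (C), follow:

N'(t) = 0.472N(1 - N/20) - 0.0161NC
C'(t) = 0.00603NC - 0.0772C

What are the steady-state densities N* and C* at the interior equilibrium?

N* ≈ 12.8, C* ≈ 10.6

From dC/dt = 0 with C > 0: 0.00603N* = 0.0772, so N* = 12.8.
Substitute into dN/dt = 0: 0.472(1 - 12.8/20) = 0.0161C*.
The bracket is 0.36, giving C* = 0.17/0.0161 = 10.6.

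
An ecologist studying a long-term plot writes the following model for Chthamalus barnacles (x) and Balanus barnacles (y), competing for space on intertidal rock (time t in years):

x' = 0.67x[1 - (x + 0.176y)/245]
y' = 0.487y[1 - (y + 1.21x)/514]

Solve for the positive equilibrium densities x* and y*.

Setting both brackets to zero gives the nullclines x + 0.176y = 245 and 1.21x + y = 514.
Substituting y = 514 - 1.21x into the first: x(1 - 0.176·1.21) = 245 - 0.176·514.
So x* = 155/0.787 = 196, and then y* = 514 - 1.21·196 = 276.

x* ≈ 196, y* ≈ 276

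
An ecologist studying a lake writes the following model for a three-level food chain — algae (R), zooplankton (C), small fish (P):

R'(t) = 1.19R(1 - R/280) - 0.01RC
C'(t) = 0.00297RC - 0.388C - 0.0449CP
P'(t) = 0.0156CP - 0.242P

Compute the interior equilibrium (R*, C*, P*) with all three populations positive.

R* ≈ 243, C* ≈ 15.5, P* ≈ 7.47

From dP/dt = 0: 0.0156C* = 0.242, so C* = 15.5.
From dR/dt = 0: 1.19(1 - R*/280) = 0.01·15.5, giving R* = 280·(1 - 0.13) = 243.
From dC/dt = 0: 0.00297·243 - 0.388 = 0.0449P*, so P* = 0.335/0.0449 = 7.47.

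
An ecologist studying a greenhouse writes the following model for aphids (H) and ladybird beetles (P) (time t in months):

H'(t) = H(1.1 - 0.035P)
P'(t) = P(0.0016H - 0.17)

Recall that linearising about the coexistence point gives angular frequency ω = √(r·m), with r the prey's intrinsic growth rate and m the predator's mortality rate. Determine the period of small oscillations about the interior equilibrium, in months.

Here r = 1.1 and m = 0.17, so r·m = 0.187.
ω = √0.187 = 0.432 per month, hence T = 2π/ω ≈ 14.5 months.

T ≈ 14.5 months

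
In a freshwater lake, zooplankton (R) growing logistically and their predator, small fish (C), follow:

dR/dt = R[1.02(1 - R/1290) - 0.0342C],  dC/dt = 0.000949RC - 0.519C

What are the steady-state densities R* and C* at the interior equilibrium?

R* ≈ 547, C* ≈ 17.2

From dC/dt = 0 with C > 0: 0.000949R* = 0.519, so R* = 547.
Substitute into dR/dt = 0: 1.02(1 - 547/1290) = 0.0342C*.
The bracket is 0.576, giving C* = 0.588/0.0342 = 17.2.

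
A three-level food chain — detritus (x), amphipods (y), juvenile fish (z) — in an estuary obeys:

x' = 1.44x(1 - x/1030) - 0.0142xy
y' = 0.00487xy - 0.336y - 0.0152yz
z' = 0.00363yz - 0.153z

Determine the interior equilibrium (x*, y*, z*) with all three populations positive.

From dz/dt = 0: 0.00363y* = 0.153, so y* = 42.1.
From dx/dt = 0: 1.44(1 - x*/1030) = 0.0142·42.1, giving x* = 1030·(1 - 0.416) = 602.
From dy/dt = 0: 0.00487·602 - 0.336 = 0.0152z*, so z* = 2.6/0.0152 = 171.

x* ≈ 602, y* ≈ 42.1, z* ≈ 171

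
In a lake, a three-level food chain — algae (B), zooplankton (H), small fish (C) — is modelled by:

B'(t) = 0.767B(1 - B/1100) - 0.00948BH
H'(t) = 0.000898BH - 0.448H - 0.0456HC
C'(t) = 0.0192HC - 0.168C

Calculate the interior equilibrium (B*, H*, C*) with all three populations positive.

B* ≈ 981, H* ≈ 8.75, C* ≈ 9.49

From dC/dt = 0: 0.0192H* = 0.168, so H* = 8.75.
From dB/dt = 0: 0.767(1 - B*/1100) = 0.00948·8.75, giving B* = 1100·(1 - 0.108) = 981.
From dH/dt = 0: 0.000898·981 - 0.448 = 0.0456C*, so C* = 0.433/0.0456 = 9.49.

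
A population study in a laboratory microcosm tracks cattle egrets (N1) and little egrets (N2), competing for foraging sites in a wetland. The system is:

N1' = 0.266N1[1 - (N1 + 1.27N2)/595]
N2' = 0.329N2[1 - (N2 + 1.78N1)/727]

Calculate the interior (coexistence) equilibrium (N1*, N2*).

N1* ≈ 260, N2* ≈ 263

Setting both brackets to zero gives the nullclines N1 + 1.27N2 = 595 and 1.78N1 + N2 = 727.
Substituting N2 = 727 - 1.78N1 into the first: N1(1 - 1.27·1.78) = 595 - 1.27·727.
So N1* = -328/-1.26 = 260, and then N2* = 727 - 1.78·260 = 263.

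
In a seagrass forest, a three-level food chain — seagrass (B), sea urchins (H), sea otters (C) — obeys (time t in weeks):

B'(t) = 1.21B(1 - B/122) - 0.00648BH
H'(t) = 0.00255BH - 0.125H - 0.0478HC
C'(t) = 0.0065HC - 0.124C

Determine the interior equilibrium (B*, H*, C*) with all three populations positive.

From dC/dt = 0: 0.0065H* = 0.124, so H* = 19.1.
From dB/dt = 0: 1.21(1 - B*/122) = 0.00648·19.1, giving B* = 122·(1 - 0.102) = 110.
From dH/dt = 0: 0.00255·110 - 0.125 = 0.0478C*, so C* = 0.154/0.0478 = 3.23.

B* ≈ 110, H* ≈ 19.1, C* ≈ 3.23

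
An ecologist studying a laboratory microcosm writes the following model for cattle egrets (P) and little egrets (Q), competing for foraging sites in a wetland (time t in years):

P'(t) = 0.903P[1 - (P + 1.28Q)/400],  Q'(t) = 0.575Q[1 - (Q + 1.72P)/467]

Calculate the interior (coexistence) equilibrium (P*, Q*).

P* ≈ 165, Q* ≈ 184

Setting both brackets to zero gives the nullclines P + 1.28Q = 400 and 1.72P + Q = 467.
Substituting Q = 467 - 1.72P into the first: P(1 - 1.28·1.72) = 400 - 1.28·467.
So P* = -198/-1.2 = 165, and then Q* = 467 - 1.72·165 = 184.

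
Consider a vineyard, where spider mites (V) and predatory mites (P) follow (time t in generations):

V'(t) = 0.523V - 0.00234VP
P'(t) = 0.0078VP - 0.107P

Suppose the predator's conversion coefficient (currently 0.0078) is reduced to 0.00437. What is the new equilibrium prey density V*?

At the interior fixed point, setting dP/dt = 0 with P > 0 fixes V* = (predator death rate)/(VP coefficient) — independent of the other coefficients.
With the change, V* = 0.107/0.00437 = 24.5; it rises from 13.7.

V* ≈ 24.5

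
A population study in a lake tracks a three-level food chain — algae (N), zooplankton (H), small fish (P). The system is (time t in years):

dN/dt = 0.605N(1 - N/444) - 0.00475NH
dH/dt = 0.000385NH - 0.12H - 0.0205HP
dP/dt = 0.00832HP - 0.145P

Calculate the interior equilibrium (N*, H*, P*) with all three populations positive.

From dP/dt = 0: 0.00832H* = 0.145, so H* = 17.4.
From dN/dt = 0: 0.605(1 - N*/444) = 0.00475·17.4, giving N* = 444·(1 - 0.137) = 383.
From dH/dt = 0: 0.000385·383 - 0.12 = 0.0205P*, so P* = 0.0276/0.0205 = 1.34.

N* ≈ 383, H* ≈ 17.4, P* ≈ 1.34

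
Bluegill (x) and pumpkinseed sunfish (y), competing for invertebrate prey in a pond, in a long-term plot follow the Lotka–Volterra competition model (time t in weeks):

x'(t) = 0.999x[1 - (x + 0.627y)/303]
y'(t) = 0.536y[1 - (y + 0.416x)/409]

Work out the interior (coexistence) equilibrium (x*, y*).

Setting both brackets to zero gives the nullclines x + 0.627y = 303 and 0.416x + y = 409.
Substituting y = 409 - 0.416x into the first: x(1 - 0.627·0.416) = 303 - 0.627·409.
So x* = 46.6/0.739 = 63, and then y* = 409 - 0.416·63 = 383.

x* ≈ 63, y* ≈ 383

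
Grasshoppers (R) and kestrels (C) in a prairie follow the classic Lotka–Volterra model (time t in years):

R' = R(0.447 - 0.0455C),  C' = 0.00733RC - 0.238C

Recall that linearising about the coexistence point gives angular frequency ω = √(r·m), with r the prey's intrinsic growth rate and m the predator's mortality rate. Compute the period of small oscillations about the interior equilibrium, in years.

T ≈ 19.3 years

Here r = 0.447 and m = 0.238, so r·m = 0.106.
ω = √0.106 = 0.326 per year, hence T = 2π/ω ≈ 19.3 years.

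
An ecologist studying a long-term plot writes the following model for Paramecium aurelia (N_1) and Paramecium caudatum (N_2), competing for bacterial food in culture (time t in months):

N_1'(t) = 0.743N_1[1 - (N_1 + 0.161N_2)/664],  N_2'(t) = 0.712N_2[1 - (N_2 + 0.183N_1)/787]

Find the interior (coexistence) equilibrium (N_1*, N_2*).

N_1* ≈ 554, N_2* ≈ 686

Setting both brackets to zero gives the nullclines N_1 + 0.161N_2 = 664 and 0.183N_1 + N_2 = 787.
Substituting N_2 = 787 - 0.183N_1 into the first: N_1(1 - 0.161·0.183) = 664 - 0.161·787.
So N_1* = 537/0.971 = 554, and then N_2* = 787 - 0.183·554 = 686.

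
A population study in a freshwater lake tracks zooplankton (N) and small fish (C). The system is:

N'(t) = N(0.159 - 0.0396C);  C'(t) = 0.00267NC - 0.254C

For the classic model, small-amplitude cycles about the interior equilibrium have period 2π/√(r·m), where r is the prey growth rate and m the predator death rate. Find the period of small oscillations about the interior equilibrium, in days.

Here r = 0.159 and m = 0.254, so r·m = 0.0404.
ω = √0.0404 = 0.201 per day, hence T = 2π/ω ≈ 31.3 days.

T ≈ 31.3 days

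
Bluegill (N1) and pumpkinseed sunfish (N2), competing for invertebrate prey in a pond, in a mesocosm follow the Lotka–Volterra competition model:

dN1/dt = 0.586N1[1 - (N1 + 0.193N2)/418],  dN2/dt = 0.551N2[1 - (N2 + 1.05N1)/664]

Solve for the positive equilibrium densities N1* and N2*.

N1* ≈ 364, N2* ≈ 282

Setting both brackets to zero gives the nullclines N1 + 0.193N2 = 418 and 1.05N1 + N2 = 664.
Substituting N2 = 664 - 1.05N1 into the first: N1(1 - 0.193·1.05) = 418 - 0.193·664.
So N1* = 290/0.797 = 364, and then N2* = 664 - 1.05·364 = 282.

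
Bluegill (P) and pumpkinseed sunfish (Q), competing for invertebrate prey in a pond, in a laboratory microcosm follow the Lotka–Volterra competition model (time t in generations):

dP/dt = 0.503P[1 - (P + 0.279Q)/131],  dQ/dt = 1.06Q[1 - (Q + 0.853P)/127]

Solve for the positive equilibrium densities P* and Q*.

P* ≈ 125, Q* ≈ 20

Setting both brackets to zero gives the nullclines P + 0.279Q = 131 and 0.853P + Q = 127.
Substituting Q = 127 - 0.853P into the first: P(1 - 0.279·0.853) = 131 - 0.279·127.
So P* = 95.6/0.762 = 125, and then Q* = 127 - 0.853·125 = 20.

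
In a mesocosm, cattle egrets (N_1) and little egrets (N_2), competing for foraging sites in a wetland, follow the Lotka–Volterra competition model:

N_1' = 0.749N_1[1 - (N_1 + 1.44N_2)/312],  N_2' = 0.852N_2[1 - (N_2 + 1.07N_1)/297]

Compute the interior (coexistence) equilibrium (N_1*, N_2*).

Setting both brackets to zero gives the nullclines N_1 + 1.44N_2 = 312 and 1.07N_1 + N_2 = 297.
Substituting N_2 = 297 - 1.07N_1 into the first: N_1(1 - 1.44·1.07) = 312 - 1.44·297.
So N_1* = -116/-0.541 = 214, and then N_2* = 297 - 1.07·214 = 68.1.

N_1* ≈ 214, N_2* ≈ 68.1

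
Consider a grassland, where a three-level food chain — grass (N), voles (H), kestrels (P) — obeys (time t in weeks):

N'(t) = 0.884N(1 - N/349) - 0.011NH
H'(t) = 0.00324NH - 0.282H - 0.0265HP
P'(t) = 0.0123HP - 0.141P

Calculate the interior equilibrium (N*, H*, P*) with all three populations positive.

N* ≈ 299, H* ≈ 11.5, P* ≈ 25.9

From dP/dt = 0: 0.0123H* = 0.141, so H* = 11.5.
From dN/dt = 0: 0.884(1 - N*/349) = 0.011·11.5, giving N* = 349·(1 - 0.143) = 299.
From dH/dt = 0: 0.00324·299 - 0.282 = 0.0265P*, so P* = 0.687/0.0265 = 25.9.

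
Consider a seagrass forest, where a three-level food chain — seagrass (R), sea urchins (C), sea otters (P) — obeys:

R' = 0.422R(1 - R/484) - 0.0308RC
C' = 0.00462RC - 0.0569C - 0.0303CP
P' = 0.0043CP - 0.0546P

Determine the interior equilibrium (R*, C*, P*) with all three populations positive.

From dP/dt = 0: 0.0043C* = 0.0546, so C* = 12.7.
From dR/dt = 0: 0.422(1 - R*/484) = 0.0308·12.7, giving R* = 484·(1 - 0.927) = 35.5.
From dC/dt = 0: 0.00462·35.5 - 0.0569 = 0.0303P*, so P* = 0.107/0.0303 = 3.53.

R* ≈ 35.5, C* ≈ 12.7, P* ≈ 3.53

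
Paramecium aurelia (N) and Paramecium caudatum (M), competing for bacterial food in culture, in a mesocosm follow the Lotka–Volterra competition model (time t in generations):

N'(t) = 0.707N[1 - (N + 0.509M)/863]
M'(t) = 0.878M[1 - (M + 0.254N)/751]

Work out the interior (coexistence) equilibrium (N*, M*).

N* ≈ 552, M* ≈ 611

Setting both brackets to zero gives the nullclines N + 0.509M = 863 and 0.254N + M = 751.
Substituting M = 751 - 0.254N into the first: N(1 - 0.509·0.254) = 863 - 0.509·751.
So N* = 481/0.871 = 552, and then M* = 751 - 0.254·552 = 611.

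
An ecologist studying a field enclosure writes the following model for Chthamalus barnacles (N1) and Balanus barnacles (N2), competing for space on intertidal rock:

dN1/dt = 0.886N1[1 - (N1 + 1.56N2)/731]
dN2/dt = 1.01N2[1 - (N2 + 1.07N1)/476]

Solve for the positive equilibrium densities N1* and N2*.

N1* ≈ 17.3, N2* ≈ 458

Setting both brackets to zero gives the nullclines N1 + 1.56N2 = 731 and 1.07N1 + N2 = 476.
Substituting N2 = 476 - 1.07N1 into the first: N1(1 - 1.56·1.07) = 731 - 1.56·476.
So N1* = -11.6/-0.669 = 17.3, and then N2* = 476 - 1.07·17.3 = 458.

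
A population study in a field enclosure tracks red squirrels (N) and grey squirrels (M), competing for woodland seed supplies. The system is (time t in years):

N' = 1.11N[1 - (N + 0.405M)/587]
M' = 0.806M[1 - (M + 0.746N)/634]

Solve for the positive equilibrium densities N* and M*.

N* ≈ 473, M* ≈ 281

Setting both brackets to zero gives the nullclines N + 0.405M = 587 and 0.746N + M = 634.
Substituting M = 634 - 0.746N into the first: N(1 - 0.405·0.746) = 587 - 0.405·634.
So N* = 330/0.698 = 473, and then M* = 634 - 0.746·473 = 281.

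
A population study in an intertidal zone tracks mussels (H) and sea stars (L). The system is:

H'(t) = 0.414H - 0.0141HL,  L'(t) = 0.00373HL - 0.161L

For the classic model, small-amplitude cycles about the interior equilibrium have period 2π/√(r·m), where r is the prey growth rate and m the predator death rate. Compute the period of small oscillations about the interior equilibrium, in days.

Here r = 0.414 and m = 0.161, so r·m = 0.0667.
ω = √0.0667 = 0.258 per day, hence T = 2π/ω ≈ 24.3 days.

T ≈ 24.3 days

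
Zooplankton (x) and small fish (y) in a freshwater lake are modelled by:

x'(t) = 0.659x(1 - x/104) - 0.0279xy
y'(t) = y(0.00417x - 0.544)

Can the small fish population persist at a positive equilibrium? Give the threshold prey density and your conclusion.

The predator equation gives dy/dt > 0 only when x > 0.544/0.00417 = 130.
Without the predator, x → K = 104. Since 104 < 130, the predator cannot invade.

Threshold x = 130; K < 130, so no, the predator goes extinct.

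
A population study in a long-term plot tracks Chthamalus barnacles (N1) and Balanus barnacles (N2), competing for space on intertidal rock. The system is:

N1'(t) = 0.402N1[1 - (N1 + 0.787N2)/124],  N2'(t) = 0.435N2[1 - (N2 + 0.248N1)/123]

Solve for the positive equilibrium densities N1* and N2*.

N1* ≈ 33.8, N2* ≈ 115

Setting both brackets to zero gives the nullclines N1 + 0.787N2 = 124 and 0.248N1 + N2 = 123.
Substituting N2 = 123 - 0.248N1 into the first: N1(1 - 0.787·0.248) = 124 - 0.787·123.
So N1* = 27.2/0.805 = 33.8, and then N2* = 123 - 0.248·33.8 = 115.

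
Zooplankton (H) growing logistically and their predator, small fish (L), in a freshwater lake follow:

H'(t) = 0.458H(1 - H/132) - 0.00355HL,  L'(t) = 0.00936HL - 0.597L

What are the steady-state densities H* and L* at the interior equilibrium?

From dL/dt = 0 with L > 0: 0.00936H* = 0.597, so H* = 63.8.
Substitute into dH/dt = 0: 0.458(1 - 63.8/132) = 0.00355L*.
The bracket is 0.517, giving L* = 0.237/0.00355 = 66.7.

H* ≈ 63.8, L* ≈ 66.7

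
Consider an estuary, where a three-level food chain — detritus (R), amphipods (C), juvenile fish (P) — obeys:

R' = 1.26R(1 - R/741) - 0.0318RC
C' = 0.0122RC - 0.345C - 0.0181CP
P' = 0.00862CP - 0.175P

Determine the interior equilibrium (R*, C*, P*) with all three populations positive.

From dP/dt = 0: 0.00862C* = 0.175, so C* = 20.3.
From dR/dt = 0: 1.26(1 - R*/741) = 0.0318·20.3, giving R* = 741·(1 - 0.512) = 361.
From dC/dt = 0: 0.0122·361 - 0.345 = 0.0181P*, so P* = 4.06/0.0181 = 224.

R* ≈ 361, C* ≈ 20.3, P* ≈ 224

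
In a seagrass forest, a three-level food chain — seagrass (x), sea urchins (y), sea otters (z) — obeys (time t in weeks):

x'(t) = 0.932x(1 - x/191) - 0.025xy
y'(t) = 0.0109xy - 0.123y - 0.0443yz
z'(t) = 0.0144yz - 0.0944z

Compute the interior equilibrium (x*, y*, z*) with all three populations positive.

x* ≈ 157, y* ≈ 6.56, z* ≈ 36

From dz/dt = 0: 0.0144y* = 0.0944, so y* = 6.56.
From dx/dt = 0: 0.932(1 - x*/191) = 0.025·6.56, giving x* = 191·(1 - 0.176) = 157.
From dy/dt = 0: 0.0109·157 - 0.123 = 0.0443z*, so z* = 1.59/0.0443 = 36.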